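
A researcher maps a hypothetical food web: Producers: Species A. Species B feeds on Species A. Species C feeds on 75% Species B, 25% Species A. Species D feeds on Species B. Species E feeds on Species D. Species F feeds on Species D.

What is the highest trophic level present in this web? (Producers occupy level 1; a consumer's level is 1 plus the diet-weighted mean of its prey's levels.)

Species B: 1 + 1 = 2
Species C: 1 + (0.75×2 + 0.25×1) = 2.75
Species D: 1 + 2 = 3
Species E: 1 + 3 = 4
Species F: 1 + 3 = 4

4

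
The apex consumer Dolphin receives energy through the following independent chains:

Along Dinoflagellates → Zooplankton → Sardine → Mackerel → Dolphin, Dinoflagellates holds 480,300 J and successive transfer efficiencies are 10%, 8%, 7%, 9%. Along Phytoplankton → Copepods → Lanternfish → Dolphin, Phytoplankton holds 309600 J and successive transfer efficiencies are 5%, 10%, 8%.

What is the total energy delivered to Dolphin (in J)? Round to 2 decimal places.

148.05 J

Via Dinoflagellates: 480300 × 0.1 × 0.08 × 0.07 × 0.09 = 24.20712 J
Via Phytoplankton: 309600 × 0.05 × 0.1 × 0.08 = 123.84 J
Total at Dolphin: 24.20712 + 123.84 = 148.04712 J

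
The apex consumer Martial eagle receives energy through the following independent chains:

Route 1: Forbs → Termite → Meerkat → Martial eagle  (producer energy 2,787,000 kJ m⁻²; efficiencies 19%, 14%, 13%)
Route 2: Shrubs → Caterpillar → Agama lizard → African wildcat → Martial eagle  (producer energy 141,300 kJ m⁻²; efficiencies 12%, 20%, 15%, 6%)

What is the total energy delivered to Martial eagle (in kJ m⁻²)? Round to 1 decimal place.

Route 1: 2787000 × 0.19 × 0.14 × 0.13 = 9637.446 kJ m⁻²
Route 2: 141300 × 0.12 × 0.2 × 0.15 × 0.06 = 30.5208 kJ m⁻²
Total at Martial eagle: 9637.446 + 30.5208 = 9667.9668 kJ m⁻²

9668.0 kJ m⁻²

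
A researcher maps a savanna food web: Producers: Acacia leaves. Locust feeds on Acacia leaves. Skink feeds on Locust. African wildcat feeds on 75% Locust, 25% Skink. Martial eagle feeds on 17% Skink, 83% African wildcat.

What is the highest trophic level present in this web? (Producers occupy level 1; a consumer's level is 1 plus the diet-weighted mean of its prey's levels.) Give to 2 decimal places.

4.21

Locust: 1 + 1 = 2
Skink: 1 + 2 = 3
African wildcat: 1 + (0.75×2 + 0.25×3) = 3.25
Martial eagle: 1 + (0.17×3 + 0.83×3.25) = 4.2075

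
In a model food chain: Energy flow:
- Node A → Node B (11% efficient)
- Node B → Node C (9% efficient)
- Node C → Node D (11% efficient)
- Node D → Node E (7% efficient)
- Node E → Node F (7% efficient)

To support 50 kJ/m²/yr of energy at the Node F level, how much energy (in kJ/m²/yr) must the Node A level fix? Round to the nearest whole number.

9370139 kJ/m²/yr

Cumulative transfer efficiency: 0.11 × 0.09 × 0.11 × 0.07 × 0.07 = 0.0000053361
Node A energy = 50 / 0.0000053361 = 9370139 kJ/m²/yr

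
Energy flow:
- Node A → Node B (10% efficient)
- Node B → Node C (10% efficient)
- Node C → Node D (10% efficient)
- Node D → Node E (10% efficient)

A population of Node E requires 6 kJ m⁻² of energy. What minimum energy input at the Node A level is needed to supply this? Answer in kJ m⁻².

60000 kJ m⁻²

Cumulative transfer efficiency: 0.1 × 0.1 × 0.1 × 0.1 = 0.0001
Node A energy = 6 / 0.0001 = 60000 kJ m⁻²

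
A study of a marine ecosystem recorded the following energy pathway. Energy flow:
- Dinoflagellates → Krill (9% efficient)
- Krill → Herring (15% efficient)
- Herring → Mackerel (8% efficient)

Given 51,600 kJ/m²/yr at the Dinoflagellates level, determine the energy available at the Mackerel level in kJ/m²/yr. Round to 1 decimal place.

Krill: 51600 × 0.09 = 4644 kJ/m²/yr
Herring: 4644 × 0.15 = 696.6 kJ/m²/yr
Mackerel: 696.6 × 0.08 = 55.728 kJ/m²/yr

55.7 kJ/m²/yr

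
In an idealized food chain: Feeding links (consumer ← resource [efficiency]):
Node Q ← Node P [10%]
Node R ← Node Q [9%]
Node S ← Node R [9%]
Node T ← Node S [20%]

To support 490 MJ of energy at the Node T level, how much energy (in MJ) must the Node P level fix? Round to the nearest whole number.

3024691 MJ

Cumulative transfer efficiency: 0.1 × 0.09 × 0.09 × 0.2 = 0.000162
Node P energy = 490 / 0.000162 = 3024691 MJ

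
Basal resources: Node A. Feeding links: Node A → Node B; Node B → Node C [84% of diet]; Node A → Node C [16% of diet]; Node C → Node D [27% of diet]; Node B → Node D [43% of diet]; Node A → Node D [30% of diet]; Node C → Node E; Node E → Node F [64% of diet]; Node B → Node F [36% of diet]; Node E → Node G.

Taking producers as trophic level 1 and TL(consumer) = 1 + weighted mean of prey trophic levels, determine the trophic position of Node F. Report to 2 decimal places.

Node B: 1 + 1 = 2
Node C: 1 + (0.84×2 + 0.16×1) = 2.84
Node D: 1 + (0.27×2.84 + 0.43×2 + 0.3×1) = 2.9268
Node E: 1 + 2.84 = 3.84
Node F: 1 + (0.64×3.84 + 0.36×2) = 4.1776
Node G: 1 + 3.84 = 4.84

4.18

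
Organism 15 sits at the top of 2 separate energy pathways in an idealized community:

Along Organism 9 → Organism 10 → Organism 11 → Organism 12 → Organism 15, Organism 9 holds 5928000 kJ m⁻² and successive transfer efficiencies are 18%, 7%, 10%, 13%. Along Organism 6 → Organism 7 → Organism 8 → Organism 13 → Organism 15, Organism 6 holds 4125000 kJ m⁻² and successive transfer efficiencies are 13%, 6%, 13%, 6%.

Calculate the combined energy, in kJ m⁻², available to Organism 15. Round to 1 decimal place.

1222.0 kJ m⁻²

Via Organism 9: 5928000 × 0.18 × 0.07 × 0.1 × 0.13 = 971.0064 kJ m⁻²
Via Organism 6: 4125000 × 0.13 × 0.06 × 0.13 × 0.06 = 250.965 kJ m⁻²
Total at Organism 15: 971.0064 + 250.965 = 1221.9714 kJ m⁻²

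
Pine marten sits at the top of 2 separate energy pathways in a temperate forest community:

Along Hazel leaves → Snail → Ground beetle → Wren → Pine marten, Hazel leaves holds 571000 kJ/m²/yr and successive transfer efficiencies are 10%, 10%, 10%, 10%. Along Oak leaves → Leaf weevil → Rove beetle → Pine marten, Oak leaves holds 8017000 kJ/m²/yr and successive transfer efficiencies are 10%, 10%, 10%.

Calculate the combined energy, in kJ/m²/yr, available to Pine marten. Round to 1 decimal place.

8074.1 kJ/m²/yr

Via Hazel leaves: 571000 × 0.1 × 0.1 × 0.1 × 0.1 = 57.1 kJ/m²/yr
Via Oak leaves: 8017000 × 0.1 × 0.1 × 0.1 = 8017 kJ/m²/yr
Total at Pine marten: 57.1 + 8017 = 8074.1 kJ/m²/yr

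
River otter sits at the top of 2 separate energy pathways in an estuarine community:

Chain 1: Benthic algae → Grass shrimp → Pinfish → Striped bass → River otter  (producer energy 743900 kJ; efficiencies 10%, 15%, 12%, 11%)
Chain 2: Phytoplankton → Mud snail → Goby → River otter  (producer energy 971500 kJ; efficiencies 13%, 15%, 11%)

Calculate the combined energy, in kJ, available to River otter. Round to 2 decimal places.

2231.16 kJ

Chain 1: 743900 × 0.1 × 0.15 × 0.12 × 0.11 = 147.2922 kJ
Chain 2: 971500 × 0.13 × 0.15 × 0.11 = 2083.8675 kJ
Total at River otter: 147.2922 + 2083.8675 = 2231.1597 kJ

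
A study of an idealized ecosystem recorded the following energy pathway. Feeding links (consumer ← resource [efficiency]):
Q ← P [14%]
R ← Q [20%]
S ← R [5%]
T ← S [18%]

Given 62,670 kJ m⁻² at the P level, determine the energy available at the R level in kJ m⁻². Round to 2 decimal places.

Q: 62670 × 0.14 = 8773.8 kJ m⁻²
R: 8773.8 × 0.2 = 1754.76 kJ m⁻²

1754.76 kJ m⁻²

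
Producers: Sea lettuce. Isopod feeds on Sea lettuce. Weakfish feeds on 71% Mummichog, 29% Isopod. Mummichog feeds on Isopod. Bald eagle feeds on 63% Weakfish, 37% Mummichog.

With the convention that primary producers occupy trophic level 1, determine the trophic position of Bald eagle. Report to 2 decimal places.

Isopod: 1 + 1 = 2
Mummichog: 1 + 2 = 3
Weakfish: 1 + (0.71×3 + 0.29×2) = 3.71
Bald eagle: 1 + (0.63×3.71 + 0.37×3) = 4.4473

4.45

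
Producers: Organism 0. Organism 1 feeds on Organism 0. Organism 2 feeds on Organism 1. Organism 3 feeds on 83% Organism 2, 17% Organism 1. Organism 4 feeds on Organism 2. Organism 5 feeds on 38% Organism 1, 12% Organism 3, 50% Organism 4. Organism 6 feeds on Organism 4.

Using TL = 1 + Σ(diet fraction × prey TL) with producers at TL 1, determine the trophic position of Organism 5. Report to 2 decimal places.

Organism 1: 1 + 1 = 2
Organism 2: 1 + 2 = 3
Organism 3: 1 + (0.83×3 + 0.17×2) = 3.83
Organism 4: 1 + 3 = 4
Organism 5: 1 + (0.38×2 + 0.12×3.83 + 0.5×4) = 4.2196
Organism 6: 1 + 4 = 5

4.22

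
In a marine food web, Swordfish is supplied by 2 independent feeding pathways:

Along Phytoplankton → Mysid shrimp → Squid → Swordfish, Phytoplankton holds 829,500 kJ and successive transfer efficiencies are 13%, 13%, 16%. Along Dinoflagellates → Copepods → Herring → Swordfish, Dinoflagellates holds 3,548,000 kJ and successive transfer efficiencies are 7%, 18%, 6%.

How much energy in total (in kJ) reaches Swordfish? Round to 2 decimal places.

Via Phytoplankton: 829500 × 0.13 × 0.13 × 0.16 = 2242.968 kJ
Via Dinoflagellates: 3548000 × 0.07 × 0.18 × 0.06 = 2682.288 kJ
Total at Swordfish: 2242.968 + 2682.288 = 4925.256 kJ

4925.26 kJ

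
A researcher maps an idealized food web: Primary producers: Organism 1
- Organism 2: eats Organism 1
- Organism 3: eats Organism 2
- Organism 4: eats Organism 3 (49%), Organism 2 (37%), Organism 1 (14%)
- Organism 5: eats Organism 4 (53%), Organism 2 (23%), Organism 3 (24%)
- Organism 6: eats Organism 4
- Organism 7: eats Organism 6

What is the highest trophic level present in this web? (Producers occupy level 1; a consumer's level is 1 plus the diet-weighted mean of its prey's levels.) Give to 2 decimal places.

Organism 2: 1 + 1 = 2
Organism 3: 1 + 2 = 3
Organism 4: 1 + (0.49×3 + 0.37×2 + 0.14×1) = 3.35
Organism 5: 1 + (0.53×3.35 + 0.23×2 + 0.24×3) = 3.9555
Organism 6: 1 + 3.35 = 4.35
Organism 7: 1 + 4.35 = 5.35

5.35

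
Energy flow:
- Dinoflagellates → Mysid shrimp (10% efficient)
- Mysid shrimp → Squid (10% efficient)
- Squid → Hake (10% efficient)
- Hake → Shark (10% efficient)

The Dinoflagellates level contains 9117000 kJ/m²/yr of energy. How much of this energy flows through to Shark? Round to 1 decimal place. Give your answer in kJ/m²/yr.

911.7 kJ/m²/yr

Mysid shrimp: 9117000 × 0.1 = 911700 kJ/m²/yr
Squid: 911700 × 0.1 = 91170 kJ/m²/yr
Hake: 91170 × 0.1 = 9117 kJ/m²/yr
Shark: 9117 × 0.1 = 911.7 kJ/m²/yr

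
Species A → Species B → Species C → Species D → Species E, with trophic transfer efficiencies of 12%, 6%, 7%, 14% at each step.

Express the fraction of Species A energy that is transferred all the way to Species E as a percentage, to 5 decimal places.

Product of link efficiencies: 0.12 × 0.06 × 0.07 × 0.14 = 0.00007056
As a percentage: 0.00007056 × 100 = 0.00706%

0.00706%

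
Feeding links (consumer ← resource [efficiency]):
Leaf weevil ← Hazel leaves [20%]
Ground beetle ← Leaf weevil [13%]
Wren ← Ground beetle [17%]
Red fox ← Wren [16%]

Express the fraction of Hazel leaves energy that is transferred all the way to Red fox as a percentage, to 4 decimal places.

0.0707%

Product of link efficiencies: 0.2 × 0.13 × 0.17 × 0.16 = 0.0007072
As a percentage: 0.0007072 × 100 = 0.0707%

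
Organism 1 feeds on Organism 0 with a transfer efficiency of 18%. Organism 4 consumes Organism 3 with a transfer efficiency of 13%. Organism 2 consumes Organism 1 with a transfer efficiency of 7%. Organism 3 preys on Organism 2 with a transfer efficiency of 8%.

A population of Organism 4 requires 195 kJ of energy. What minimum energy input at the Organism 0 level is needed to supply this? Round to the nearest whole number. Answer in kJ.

Cumulative transfer efficiency: 0.18 × 0.07 × 0.08 × 0.13 = 0.00013104
Organism 0 energy = 195 / 0.00013104 = 1488095 kJ

1488095 kJ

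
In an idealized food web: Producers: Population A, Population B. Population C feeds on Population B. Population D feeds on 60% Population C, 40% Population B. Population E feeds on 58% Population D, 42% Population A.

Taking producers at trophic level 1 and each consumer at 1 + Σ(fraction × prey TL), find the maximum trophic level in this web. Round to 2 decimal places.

2.93

Population C: 1 + 1 = 2
Population D: 1 + (0.6×2 + 0.4×1) = 2.6
Population E: 1 + (0.58×2.6 + 0.42×1) = 2.928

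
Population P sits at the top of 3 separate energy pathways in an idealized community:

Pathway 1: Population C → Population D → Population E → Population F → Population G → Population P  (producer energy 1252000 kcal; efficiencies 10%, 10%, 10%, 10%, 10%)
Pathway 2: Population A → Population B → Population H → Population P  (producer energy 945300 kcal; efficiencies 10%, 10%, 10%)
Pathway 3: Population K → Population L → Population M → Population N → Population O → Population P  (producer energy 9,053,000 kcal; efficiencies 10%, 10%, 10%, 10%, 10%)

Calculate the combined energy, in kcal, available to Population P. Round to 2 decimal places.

Pathway 1: 1252000 × 0.1 × 0.1 × 0.1 × 0.1 × 0.1 = 12.52 kcal
Pathway 2: 945300 × 0.1 × 0.1 × 0.1 = 945.3 kcal
Pathway 3: 9053000 × 0.1 × 0.1 × 0.1 × 0.1 × 0.1 = 90.53 kcal
Total at Population P: 12.52 + 945.3 + 90.53 = 1048.35 kcal

1048.35 kcal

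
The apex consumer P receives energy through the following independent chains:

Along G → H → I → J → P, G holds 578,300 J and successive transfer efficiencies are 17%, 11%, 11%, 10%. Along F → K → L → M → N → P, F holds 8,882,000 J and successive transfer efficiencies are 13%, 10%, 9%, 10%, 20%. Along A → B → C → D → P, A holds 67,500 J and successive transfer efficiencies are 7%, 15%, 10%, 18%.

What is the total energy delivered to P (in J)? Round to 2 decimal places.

Via G: 578300 × 0.17 × 0.11 × 0.11 × 0.1 = 118.95631 J
Via F: 8882000 × 0.13 × 0.1 × 0.09 × 0.1 × 0.2 = 207.8388 J
Via A: 67500 × 0.07 × 0.15 × 0.1 × 0.18 = 12.7575 J
Total at P: 118.95631 + 207.8388 + 12.7575 = 339.55261 J

339.55 J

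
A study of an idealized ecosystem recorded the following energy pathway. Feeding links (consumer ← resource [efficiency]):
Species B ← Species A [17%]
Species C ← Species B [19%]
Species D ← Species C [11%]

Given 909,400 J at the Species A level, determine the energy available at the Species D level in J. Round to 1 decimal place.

3231.1 J

Species B: 909400 × 0.17 = 154598 J
Species C: 154598 × 0.19 = 29373.62 J
Species D: 29373.62 × 0.11 = 3231.0982 J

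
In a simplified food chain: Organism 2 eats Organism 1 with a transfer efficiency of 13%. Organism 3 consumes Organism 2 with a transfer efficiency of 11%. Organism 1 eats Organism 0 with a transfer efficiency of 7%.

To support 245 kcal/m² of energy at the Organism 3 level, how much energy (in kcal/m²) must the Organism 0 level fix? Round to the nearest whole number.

244755 kcal/m²

Cumulative transfer efficiency: 0.07 × 0.13 × 0.11 = 0.001001
Organism 0 energy = 245 / 0.001001 = 244755 kcal/m²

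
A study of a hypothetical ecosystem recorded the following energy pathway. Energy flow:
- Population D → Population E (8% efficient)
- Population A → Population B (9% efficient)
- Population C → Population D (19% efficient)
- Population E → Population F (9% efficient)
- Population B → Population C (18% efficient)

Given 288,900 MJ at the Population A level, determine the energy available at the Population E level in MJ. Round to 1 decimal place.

71.1 MJ

Population B: 288900 × 0.09 = 26001 MJ
Population C: 26001 × 0.18 = 4680.18 MJ
Population D: 4680.18 × 0.19 = 889.2342 MJ
Population E: 889.2342 × 0.08 = 71.138736 MJ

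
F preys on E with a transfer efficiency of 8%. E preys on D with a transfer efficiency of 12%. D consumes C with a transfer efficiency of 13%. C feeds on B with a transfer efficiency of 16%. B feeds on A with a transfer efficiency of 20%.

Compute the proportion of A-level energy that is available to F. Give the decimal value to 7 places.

Product of link efficiencies: 0.2 × 0.16 × 0.13 × 0.12 × 0.08 = 0.000039936

0.0000399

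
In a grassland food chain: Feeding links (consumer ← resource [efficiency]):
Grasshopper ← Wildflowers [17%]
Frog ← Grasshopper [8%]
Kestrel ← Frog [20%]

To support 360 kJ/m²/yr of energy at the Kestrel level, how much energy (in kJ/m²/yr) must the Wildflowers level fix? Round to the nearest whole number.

Cumulative transfer efficiency: 0.17 × 0.08 × 0.2 = 0.00272
Wildflowers energy = 360 / 0.00272 = 132353 kJ/m²/yr

132353 kJ/m²/yr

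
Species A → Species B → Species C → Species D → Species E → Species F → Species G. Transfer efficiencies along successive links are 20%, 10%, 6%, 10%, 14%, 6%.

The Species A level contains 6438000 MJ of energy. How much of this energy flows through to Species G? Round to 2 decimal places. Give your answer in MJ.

6.49 MJ

Species B: 6438000 × 0.2 = 1287600 MJ
Species C: 1287600 × 0.1 = 128760 MJ
Species D: 128760 × 0.06 = 7725.6 MJ
Species E: 7725.6 × 0.1 = 772.56 MJ
Species F: 772.56 × 0.14 = 108.1584 MJ
Species G: 108.1584 × 0.06 = 6.489504 MJ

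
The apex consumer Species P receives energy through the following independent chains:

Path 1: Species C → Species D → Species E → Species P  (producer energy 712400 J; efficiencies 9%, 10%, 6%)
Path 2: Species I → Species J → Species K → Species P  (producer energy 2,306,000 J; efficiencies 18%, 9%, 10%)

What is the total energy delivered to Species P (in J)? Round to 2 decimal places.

Path 1: 712400 × 0.09 × 0.1 × 0.06 = 384.696 J
Path 2: 2306000 × 0.18 × 0.09 × 0.1 = 3735.72 J
Total at Species P: 384.696 + 3735.72 = 4120.416 J

4120.42 J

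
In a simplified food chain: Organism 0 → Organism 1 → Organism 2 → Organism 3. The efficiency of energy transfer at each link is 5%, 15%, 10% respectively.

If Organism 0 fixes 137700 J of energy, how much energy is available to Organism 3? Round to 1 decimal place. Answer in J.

103.3 J

Organism 1: 137700 × 0.05 = 6885 J
Organism 2: 6885 × 0.15 = 1032.75 J
Organism 3: 1032.75 × 0.1 = 103.275 J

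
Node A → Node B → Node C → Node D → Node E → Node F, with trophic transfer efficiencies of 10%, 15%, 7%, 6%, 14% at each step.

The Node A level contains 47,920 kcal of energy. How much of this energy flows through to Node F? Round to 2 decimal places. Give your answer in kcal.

0.42 kcal

Node B: 47920 × 0.1 = 4792 kcal
Node C: 4792 × 0.15 = 718.8 kcal
Node D: 718.8 × 0.07 = 50.316 kcal
Node E: 50.316 × 0.06 = 3.01896 kcal
Node F: 3.01896 × 0.14 = 0.4226544 kcal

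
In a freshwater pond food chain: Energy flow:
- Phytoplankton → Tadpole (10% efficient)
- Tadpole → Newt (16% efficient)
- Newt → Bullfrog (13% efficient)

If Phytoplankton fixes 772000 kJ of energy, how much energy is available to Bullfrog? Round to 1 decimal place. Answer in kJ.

1605.8 kJ

Tadpole: 772000 × 0.1 = 77200 kJ
Newt: 77200 × 0.16 = 12352 kJ
Bullfrog: 12352 × 0.13 = 1605.76 kJ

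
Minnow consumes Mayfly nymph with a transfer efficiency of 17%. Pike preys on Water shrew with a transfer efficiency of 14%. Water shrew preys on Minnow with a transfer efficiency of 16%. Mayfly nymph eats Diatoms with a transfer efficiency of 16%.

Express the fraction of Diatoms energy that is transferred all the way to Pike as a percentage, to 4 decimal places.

0.0609%

Product of link efficiencies: 0.16 × 0.17 × 0.16 × 0.14 = 0.00060928
As a percentage: 0.00060928 × 100 = 0.0609%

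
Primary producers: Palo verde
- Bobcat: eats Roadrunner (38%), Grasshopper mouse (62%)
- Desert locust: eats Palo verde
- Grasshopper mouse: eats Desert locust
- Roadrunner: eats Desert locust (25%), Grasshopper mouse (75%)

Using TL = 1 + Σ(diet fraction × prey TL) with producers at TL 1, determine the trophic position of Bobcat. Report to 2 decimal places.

Desert locust: 1 + 1 = 2
Grasshopper mouse: 1 + 2 = 3
Roadrunner: 1 + (0.25×2 + 0.75×3) = 3.75
Bobcat: 1 + (0.38×3.75 + 0.62×3) = 4.285

4.29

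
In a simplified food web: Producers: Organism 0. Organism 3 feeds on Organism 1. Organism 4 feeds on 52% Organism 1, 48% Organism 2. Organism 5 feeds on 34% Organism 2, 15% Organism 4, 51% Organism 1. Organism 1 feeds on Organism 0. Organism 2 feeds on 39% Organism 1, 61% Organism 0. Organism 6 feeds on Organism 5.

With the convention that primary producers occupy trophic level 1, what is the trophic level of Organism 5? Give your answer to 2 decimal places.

3.31

Organism 1: 1 + 1 = 2
Organism 2: 1 + (0.39×2 + 0.61×1) = 2.39
Organism 3: 1 + 2 = 3
Organism 4: 1 + (0.52×2 + 0.48×2.39) = 3.1872
Organism 5: 1 + (0.34×2.39 + 0.15×3.1872 + 0.51×2) = 3.31068
Organism 6: 1 + 3.31068 = 4.31068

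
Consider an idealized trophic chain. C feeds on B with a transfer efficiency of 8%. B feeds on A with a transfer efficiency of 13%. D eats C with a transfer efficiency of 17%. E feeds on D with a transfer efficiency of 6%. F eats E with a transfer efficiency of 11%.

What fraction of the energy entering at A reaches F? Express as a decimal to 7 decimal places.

0.0000117

Product of link efficiencies: 0.13 × 0.08 × 0.17 × 0.06 × 0.11 = 0.0000116688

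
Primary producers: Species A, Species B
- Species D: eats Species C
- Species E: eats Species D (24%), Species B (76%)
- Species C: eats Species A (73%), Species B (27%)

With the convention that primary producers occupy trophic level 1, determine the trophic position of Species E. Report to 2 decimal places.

2.48

Species C: 1 + (0.73×1 + 0.27×1) = 2
Species D: 1 + 2 = 3
Species E: 1 + (0.24×3 + 0.76×1) = 2.48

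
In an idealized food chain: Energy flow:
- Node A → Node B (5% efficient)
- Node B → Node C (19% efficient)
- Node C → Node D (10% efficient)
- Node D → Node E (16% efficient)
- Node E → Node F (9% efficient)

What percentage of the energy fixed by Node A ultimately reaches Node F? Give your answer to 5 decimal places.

0.00137%

Product of link efficiencies: 0.05 × 0.19 × 0.1 × 0.16 × 0.09 = 0.00001368
As a percentage: 0.00001368 × 100 = 0.00137%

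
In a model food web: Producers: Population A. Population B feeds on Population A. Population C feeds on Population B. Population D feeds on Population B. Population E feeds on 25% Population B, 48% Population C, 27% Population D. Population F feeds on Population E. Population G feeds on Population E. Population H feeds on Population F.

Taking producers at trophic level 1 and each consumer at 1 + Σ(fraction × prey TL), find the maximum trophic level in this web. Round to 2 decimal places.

Population B: 1 + 1 = 2
Population C: 1 + 2 = 3
Population D: 1 + 2 = 3
Population E: 1 + (0.25×2 + 0.48×3 + 0.27×3) = 3.75
Population F: 1 + 3.75 = 4.75
Population G: 1 + 3.75 = 4.75
Population H: 1 + 4.75 = 5.75

5.75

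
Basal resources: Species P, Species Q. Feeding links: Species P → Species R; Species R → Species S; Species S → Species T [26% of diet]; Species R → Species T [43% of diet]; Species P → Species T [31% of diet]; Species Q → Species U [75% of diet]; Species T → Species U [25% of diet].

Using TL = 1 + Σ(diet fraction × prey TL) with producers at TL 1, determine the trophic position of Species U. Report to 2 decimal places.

2.49

Species R: 1 + 1 = 2
Species S: 1 + 2 = 3
Species T: 1 + (0.26×3 + 0.43×2 + 0.31×1) = 2.95
Species U: 1 + (0.75×1 + 0.25×2.95) = 2.4875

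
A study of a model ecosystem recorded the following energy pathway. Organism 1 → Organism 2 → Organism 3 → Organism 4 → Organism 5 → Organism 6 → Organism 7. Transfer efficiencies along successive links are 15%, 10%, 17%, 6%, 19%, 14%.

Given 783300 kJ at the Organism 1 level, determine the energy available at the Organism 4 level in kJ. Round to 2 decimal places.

Organism 2: 783300 × 0.15 = 117495 kJ
Organism 3: 117495 × 0.1 = 11749.5 kJ
Organism 4: 11749.5 × 0.17 = 1997.415 kJ

1997.42 kJ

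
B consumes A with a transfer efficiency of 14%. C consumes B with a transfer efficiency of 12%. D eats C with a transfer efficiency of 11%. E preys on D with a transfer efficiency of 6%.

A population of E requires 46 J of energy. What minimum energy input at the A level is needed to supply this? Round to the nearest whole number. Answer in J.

414863 J

Cumulative transfer efficiency: 0.14 × 0.12 × 0.11 × 0.06 = 0.00011088
A energy = 46 / 0.00011088 = 414863 J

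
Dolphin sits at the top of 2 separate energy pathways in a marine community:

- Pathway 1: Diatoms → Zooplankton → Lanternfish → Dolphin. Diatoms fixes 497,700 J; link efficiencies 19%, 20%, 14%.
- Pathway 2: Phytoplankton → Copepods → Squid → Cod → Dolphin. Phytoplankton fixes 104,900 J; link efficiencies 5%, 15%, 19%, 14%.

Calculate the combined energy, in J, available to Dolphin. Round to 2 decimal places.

2668.69 J

Pathway 1: 497700 × 0.19 × 0.2 × 0.14 = 2647.764 J
Pathway 2: 104900 × 0.05 × 0.15 × 0.19 × 0.14 = 20.92755 J
Total at Dolphin: 2647.764 + 20.92755 = 2668.69155 J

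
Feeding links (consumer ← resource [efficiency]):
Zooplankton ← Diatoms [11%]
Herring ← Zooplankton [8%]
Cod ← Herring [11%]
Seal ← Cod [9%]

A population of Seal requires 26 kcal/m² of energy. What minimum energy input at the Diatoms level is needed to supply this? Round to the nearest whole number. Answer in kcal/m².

298439 kcal/m²

Cumulative transfer efficiency: 0.11 × 0.08 × 0.11 × 0.09 = 0.00008712
Diatoms energy = 26 / 0.00008712 = 298439 kcal/m²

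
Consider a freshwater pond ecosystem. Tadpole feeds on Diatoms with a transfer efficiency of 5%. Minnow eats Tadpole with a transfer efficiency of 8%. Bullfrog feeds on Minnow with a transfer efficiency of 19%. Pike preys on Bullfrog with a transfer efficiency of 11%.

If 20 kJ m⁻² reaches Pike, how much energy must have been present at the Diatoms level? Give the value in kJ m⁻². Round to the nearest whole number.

239234 kJ m⁻²

Cumulative transfer efficiency: 0.05 × 0.08 × 0.19 × 0.11 = 0.0000836
Diatoms energy = 20 / 0.0000836 = 239234 kJ m⁻²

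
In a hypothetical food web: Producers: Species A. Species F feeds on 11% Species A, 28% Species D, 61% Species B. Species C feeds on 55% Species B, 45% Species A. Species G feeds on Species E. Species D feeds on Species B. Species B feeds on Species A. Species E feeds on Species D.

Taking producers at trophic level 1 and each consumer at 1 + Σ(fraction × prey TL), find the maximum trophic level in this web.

5

Species B: 1 + 1 = 2
Species C: 1 + (0.55×2 + 0.45×1) = 2.55
Species D: 1 + 2 = 3
Species E: 1 + 3 = 4
Species F: 1 + (0.11×1 + 0.28×3 + 0.61×2) = 3.17
Species G: 1 + 4 = 5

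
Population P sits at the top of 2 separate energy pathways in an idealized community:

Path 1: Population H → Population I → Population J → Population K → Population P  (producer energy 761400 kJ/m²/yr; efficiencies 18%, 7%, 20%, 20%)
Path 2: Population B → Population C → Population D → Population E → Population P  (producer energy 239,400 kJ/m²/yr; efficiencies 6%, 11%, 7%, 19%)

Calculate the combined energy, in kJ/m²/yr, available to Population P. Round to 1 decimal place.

404.8 kJ/m²/yr

Path 1: 761400 × 0.18 × 0.07 × 0.2 × 0.2 = 383.7456 kJ/m²/yr
Path 2: 239400 × 0.06 × 0.11 × 0.07 × 0.19 = 21.014532 kJ/m²/yr
Total at Population P: 383.7456 + 21.014532 = 404.760132 kJ/m²/yr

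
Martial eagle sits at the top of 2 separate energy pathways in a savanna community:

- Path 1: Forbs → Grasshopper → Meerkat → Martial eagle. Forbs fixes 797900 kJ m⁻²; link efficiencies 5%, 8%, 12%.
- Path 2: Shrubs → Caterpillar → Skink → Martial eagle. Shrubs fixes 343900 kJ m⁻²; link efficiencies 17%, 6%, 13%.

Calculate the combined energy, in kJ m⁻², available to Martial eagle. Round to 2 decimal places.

839.00 kJ m⁻²

Path 1: 797900 × 0.05 × 0.08 × 0.12 = 382.992 kJ m⁻²
Path 2: 343900 × 0.17 × 0.06 × 0.13 = 456.0114 kJ m⁻²
Total at Martial eagle: 382.992 + 456.0114 = 839.0034 kJ m⁻²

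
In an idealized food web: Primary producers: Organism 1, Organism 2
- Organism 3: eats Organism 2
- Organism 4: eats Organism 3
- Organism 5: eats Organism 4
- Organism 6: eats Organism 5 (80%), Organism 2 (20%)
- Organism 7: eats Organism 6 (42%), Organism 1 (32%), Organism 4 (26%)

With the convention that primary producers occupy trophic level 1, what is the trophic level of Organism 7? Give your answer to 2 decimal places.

3.95

Organism 3: 1 + 1 = 2
Organism 4: 1 + 2 = 3
Organism 5: 1 + 3 = 4
Organism 6: 1 + (0.8×4 + 0.2×1) = 4.4
Organism 7: 1 + (0.42×4.4 + 0.32×1 + 0.26×3) = 3.948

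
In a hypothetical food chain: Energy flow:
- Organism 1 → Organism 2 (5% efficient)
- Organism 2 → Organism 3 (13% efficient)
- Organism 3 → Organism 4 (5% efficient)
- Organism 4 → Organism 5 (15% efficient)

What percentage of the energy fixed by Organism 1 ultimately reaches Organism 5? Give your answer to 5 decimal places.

0.00488%

Product of link efficiencies: 0.05 × 0.13 × 0.05 × 0.15 = 0.00004875
As a percentage: 0.00004875 × 100 = 0.00488%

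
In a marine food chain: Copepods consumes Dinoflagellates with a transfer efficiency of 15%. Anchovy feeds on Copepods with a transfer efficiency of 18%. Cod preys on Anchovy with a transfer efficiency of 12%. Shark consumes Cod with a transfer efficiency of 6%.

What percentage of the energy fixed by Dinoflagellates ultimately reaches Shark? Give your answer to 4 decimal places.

0.0194%

Product of link efficiencies: 0.15 × 0.18 × 0.12 × 0.06 = 0.0001944
As a percentage: 0.0001944 × 100 = 0.0194%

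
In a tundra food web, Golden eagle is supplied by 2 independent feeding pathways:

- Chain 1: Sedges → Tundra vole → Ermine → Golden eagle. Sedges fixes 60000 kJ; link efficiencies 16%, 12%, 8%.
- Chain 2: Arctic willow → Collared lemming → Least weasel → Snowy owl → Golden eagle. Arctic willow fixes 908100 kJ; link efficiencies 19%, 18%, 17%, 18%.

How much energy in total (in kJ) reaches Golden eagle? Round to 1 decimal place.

Chain 1: 60000 × 0.16 × 0.12 × 0.08 = 92.16 kJ
Chain 2: 908100 × 0.19 × 0.18 × 0.17 × 0.18 = 950.344812 kJ
Total at Golden eagle: 92.16 + 950.344812 = 1042.504812 kJ

1042.5 kJ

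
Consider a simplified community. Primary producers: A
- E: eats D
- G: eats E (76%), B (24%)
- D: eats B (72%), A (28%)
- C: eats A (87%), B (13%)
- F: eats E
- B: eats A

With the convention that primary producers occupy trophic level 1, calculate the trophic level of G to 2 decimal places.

B: 1 + 1 = 2
C: 1 + (0.87×1 + 0.13×2) = 2.13
D: 1 + (0.72×2 + 0.28×1) = 2.72
E: 1 + 2.72 = 3.72
F: 1 + 3.72 = 4.72
G: 1 + (0.76×3.72 + 0.24×2) = 4.3072

4.31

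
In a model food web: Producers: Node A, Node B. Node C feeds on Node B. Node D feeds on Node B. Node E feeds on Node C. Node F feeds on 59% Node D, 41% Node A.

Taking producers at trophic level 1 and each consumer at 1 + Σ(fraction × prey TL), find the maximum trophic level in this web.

3

Node C: 1 + 1 = 2
Node D: 1 + 1 = 2
Node E: 1 + 2 = 3
Node F: 1 + (0.59×2 + 0.41×1) = 2.59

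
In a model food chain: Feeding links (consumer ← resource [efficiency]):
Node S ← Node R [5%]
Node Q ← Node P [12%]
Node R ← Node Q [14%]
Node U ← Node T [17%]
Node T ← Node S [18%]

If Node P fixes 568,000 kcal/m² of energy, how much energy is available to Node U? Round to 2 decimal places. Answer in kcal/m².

Node Q: 568000 × 0.12 = 68160 kcal/m²
Node R: 68160 × 0.14 = 9542.4 kcal/m²
Node S: 9542.4 × 0.05 = 477.12 kcal/m²
Node T: 477.12 × 0.18 = 85.8816 kcal/m²
Node U: 85.8816 × 0.17 = 14.599872 kcal/m²

14.60 kcal/m²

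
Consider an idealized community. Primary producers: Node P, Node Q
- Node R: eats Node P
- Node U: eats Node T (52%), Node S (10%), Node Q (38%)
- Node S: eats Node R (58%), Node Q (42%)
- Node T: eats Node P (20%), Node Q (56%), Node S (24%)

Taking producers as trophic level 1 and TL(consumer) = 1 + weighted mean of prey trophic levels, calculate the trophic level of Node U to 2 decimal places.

2.88

Node R: 1 + 1 = 2
Node S: 1 + (0.58×2 + 0.42×1) = 2.58
Node T: 1 + (0.2×1 + 0.56×1 + 0.24×2.58) = 2.3792
Node U: 1 + (0.52×2.3792 + 0.1×2.58 + 0.38×1) = 2.875184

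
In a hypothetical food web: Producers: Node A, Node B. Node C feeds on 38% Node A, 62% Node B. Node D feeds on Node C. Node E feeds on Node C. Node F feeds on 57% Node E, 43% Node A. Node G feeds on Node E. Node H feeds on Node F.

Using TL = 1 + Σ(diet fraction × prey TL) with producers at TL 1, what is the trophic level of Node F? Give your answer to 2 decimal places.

Node C: 1 + (0.38×1 + 0.62×1) = 2
Node D: 1 + 2 = 3
Node E: 1 + 2 = 3
Node F: 1 + (0.57×3 + 0.43×1) = 3.14
Node G: 1 + 3 = 4
Node H: 1 + 3.14 = 4.14

3.14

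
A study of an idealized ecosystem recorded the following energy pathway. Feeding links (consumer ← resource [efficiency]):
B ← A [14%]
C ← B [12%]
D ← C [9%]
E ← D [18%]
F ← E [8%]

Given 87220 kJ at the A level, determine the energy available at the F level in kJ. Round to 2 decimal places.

1.90 kJ

B: 87220 × 0.14 = 12210.8 kJ
C: 12210.8 × 0.12 = 1465.296 kJ
D: 1465.296 × 0.09 = 131.87664 kJ
E: 131.87664 × 0.18 = 23.7377952 kJ
F: 23.7377952 × 0.08 = 1.899023616 kJ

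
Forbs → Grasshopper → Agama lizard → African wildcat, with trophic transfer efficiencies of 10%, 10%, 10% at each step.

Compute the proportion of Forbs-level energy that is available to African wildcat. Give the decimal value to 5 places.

Product of link efficiencies: 0.1 × 0.1 × 0.1 = 0.001

0.00100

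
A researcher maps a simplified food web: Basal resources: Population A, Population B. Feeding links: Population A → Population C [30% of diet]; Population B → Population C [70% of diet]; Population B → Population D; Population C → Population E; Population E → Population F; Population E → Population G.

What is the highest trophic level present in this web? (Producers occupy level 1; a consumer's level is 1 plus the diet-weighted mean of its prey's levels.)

Population C: 1 + (0.3×1 + 0.7×1) = 2
Population D: 1 + 1 = 2
Population E: 1 + 2 = 3
Population F: 1 + 3 = 4
Population G: 1 + 3 = 4

4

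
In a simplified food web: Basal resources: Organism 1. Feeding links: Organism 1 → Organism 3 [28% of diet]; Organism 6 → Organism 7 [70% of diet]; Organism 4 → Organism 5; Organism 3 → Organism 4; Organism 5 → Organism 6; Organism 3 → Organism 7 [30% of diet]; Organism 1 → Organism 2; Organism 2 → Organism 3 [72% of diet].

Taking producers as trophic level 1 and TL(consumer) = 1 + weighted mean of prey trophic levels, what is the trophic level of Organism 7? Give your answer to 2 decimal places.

5.82

Organism 2: 1 + 1 = 2
Organism 3: 1 + (0.72×2 + 0.28×1) = 2.72
Organism 4: 1 + 2.72 = 3.72
Organism 5: 1 + 3.72 = 4.72
Organism 6: 1 + 4.72 = 5.72
Organism 7: 1 + (0.3×2.72 + 0.7×5.72) = 5.82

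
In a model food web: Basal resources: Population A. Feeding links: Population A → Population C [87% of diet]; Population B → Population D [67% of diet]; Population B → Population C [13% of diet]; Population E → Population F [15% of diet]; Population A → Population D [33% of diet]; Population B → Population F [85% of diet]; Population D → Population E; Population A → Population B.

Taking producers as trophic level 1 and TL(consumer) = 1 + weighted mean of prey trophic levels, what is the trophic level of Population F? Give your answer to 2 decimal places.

Population B: 1 + 1 = 2
Population C: 1 + (0.13×2 + 0.87×1) = 2.13
Population D: 1 + (0.33×1 + 0.67×2) = 2.67
Population E: 1 + 2.67 = 3.67
Population F: 1 + (0.15×3.67 + 0.85×2) = 3.2505

3.25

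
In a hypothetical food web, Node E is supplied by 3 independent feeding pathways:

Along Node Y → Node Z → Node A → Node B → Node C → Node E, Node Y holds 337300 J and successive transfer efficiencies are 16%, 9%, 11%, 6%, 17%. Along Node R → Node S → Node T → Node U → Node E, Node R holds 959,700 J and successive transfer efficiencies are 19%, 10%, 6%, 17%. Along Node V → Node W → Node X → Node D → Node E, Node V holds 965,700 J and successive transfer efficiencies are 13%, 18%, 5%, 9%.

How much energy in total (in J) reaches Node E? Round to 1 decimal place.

293.1 J

Via Node Y: 337300 × 0.16 × 0.09 × 0.11 × 0.06 × 0.17 = 5.44968864 J
Via Node R: 959700 × 0.19 × 0.1 × 0.06 × 0.17 = 185.98986 J
Via Node V: 965700 × 0.13 × 0.18 × 0.05 × 0.09 = 101.68821 J
Total at Node E: 5.44968864 + 185.98986 + 101.68821 = 293.12775864 J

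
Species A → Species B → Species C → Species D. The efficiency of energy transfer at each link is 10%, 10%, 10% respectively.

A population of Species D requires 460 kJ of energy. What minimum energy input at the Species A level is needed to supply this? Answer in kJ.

Cumulative transfer efficiency: 0.1 × 0.1 × 0.1 = 0.001
Species A energy = 460 / 0.001 = 460000 kJ

460000 kJ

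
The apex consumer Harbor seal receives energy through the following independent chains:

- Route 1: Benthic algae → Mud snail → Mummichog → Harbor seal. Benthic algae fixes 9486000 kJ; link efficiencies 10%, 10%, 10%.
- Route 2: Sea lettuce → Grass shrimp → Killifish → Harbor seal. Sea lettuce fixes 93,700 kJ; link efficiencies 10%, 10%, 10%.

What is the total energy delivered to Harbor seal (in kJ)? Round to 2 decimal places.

9579.70 kJ

Route 1: 9486000 × 0.1 × 0.1 × 0.1 = 9486 kJ
Route 2: 93700 × 0.1 × 0.1 × 0.1 = 93.7 kJ
Total at Harbor seal: 9486 + 93.7 = 9579.7 kJ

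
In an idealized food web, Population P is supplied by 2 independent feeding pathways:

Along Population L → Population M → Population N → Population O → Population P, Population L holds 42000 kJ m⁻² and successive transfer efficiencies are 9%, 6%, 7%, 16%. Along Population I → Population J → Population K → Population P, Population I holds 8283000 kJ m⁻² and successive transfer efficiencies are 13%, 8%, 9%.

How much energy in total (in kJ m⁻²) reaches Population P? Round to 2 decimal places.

7755.43 kJ m⁻²

Via Population L: 42000 × 0.09 × 0.06 × 0.07 × 0.16 = 2.54016 kJ m⁻²
Via Population I: 8283000 × 0.13 × 0.08 × 0.09 = 7752.888 kJ m⁻²
Total at Population P: 2.54016 + 7752.888 = 7755.42816 kJ m⁻²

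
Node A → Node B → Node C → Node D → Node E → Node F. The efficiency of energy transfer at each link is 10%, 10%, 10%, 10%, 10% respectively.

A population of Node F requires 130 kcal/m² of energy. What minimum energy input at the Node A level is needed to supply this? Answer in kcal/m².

Cumulative transfer efficiency: 0.1 × 0.1 × 0.1 × 0.1 × 0.1 = 0.00001
Node A energy = 130 / 0.00001 = 13000000 kcal/m²

13000000 kcal/m²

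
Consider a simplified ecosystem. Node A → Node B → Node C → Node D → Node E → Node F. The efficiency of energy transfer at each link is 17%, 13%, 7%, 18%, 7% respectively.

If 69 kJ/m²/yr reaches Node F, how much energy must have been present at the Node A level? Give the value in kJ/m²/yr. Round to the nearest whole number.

3539877 kJ/m²/yr

Cumulative transfer efficiency: 0.17 × 0.13 × 0.07 × 0.18 × 0.07 = 0.0000194922
Node A energy = 69 / 0.0000194922 = 3539877 kJ/m²/yr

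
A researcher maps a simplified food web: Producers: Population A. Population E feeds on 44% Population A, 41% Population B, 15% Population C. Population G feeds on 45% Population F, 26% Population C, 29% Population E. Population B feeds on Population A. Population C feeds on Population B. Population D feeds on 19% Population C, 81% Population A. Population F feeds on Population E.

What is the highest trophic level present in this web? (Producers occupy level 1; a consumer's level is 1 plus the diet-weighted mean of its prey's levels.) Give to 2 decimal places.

Population B: 1 + 1 = 2
Population C: 1 + 2 = 3
Population D: 1 + (0.19×3 + 0.81×1) = 2.38
Population E: 1 + (0.44×1 + 0.41×2 + 0.15×3) = 2.71
Population F: 1 + 2.71 = 3.71
Population G: 1 + (0.45×3.71 + 0.26×3 + 0.29×2.71) = 4.2354

4.24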